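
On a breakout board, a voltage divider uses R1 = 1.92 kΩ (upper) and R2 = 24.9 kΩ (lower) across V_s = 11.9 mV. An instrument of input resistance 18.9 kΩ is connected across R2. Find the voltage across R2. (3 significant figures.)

First combine the lower leg with the load: R2 ‖ R_L = 10.74 kΩ.
Voltage divider with the loaded lower leg: V_out = 11.9 × 10.74/(1.92 + 10.74) = 11.9 × 0.8484 = 10.10 mV.

V_out ≈ 10.1 mV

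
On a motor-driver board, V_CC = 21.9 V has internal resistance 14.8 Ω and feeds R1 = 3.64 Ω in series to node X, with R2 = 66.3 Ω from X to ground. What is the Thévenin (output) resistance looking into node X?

R_th ≈ 14.4 Ω

R1' = 14.8 + 3.64 = 18.44 Ω (source resistance + R1).
Zeroing V_CC shorts the top of R1' to ground, so R_th = R1' ‖ R2 = 14.43 Ω.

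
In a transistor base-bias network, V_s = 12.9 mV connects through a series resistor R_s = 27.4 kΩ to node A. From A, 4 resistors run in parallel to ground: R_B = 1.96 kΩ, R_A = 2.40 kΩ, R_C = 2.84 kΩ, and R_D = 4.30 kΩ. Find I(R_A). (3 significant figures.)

Equivalent of the parallel group: R_p = 0.6616 kΩ.
V_A by voltage divider: V_A = 12.9 × 0.6616/(27.4 + 0.6616) = 0.3041 mV.
Branch current I = V_A/R_A = 0.3041/2.40 = 0.1267 µA.
(Check via current divider: I_total = 0.4597 µA; share G_k/ΣG = 0.2757 → same result.)

I ≈ 0.127 µA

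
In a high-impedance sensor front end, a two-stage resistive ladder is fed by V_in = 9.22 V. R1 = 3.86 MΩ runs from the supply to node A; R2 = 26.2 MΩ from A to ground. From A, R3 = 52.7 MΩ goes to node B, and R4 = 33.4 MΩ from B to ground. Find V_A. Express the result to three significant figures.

V_A ≈ 7.73 V

Node A sees R2 in parallel with the series input of stage 2, R3 + R4 = 86.10 MΩ.
Effective lower resistance at A: R2 ‖ 86.10 = 20.09 MΩ.
So V_A = 9.22 × 0.8388 = 7.734 V.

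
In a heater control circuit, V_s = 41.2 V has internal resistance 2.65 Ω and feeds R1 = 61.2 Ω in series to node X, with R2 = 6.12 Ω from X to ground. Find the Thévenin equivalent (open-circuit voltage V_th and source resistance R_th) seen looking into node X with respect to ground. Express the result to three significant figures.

R1' = 2.65 + 61.2 = 63.85 Ω (source resistance + R1).
V_th is the unloaded tap voltage: V_s · R2/(R1'+R2) = 41.2 × 0.08747 = 3.604 V.
With V_s suppressed (replaced by a short), R_th = R1' ‖ R2 = (63.85 × 6.12)/(63.85 + 6.12) = 5.585 Ω.

V_th ≈ 3.60 V, R_th ≈ 5.58 Ω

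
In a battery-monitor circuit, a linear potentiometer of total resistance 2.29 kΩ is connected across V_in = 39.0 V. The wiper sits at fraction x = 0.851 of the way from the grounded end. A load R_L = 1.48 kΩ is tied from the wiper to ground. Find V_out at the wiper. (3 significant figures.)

Lower segment x·R_p = 1.949 kΩ; upper segment (1−x)·R_p = 0.3412 kΩ.
Lower segment in parallel with the load: 1.949 ‖ 1.48 = 0.8412 kΩ.
V_out = 39.0 × 0.8412/(0.3412 + 0.8412) = 27.75 V.

V_out ≈ 27.7 V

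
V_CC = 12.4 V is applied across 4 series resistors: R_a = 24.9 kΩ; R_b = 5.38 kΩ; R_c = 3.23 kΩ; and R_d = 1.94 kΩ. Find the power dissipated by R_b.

The common current is I = 12.4/35.45 = 0.3498 mA.
P = I²R = 0.1224 × 5.38 = 0.6583 mW.

P ≈ 0.658 mW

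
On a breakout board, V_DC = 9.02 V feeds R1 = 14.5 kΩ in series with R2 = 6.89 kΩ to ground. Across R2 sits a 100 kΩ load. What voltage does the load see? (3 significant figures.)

V_out ≈ 2.78 V

R2 ‖ R_L = (6.89 × 100)/(6.89 + 100) = 6.446 kΩ.
Voltage divider with the loaded lower leg: V_out = 9.02 × 6.446/(14.5 + 6.446) = 9.02 × 0.3077 = 2.776 V.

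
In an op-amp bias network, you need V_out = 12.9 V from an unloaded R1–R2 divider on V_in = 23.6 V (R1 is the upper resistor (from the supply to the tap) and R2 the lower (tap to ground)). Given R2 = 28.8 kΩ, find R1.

R1 ≈ 23.9 kΩ

Required fraction k = V_out/V_in = 0.5466.
Rearranging, R1 = R2·(1−k)/k = 28.8 × 0.8295 = 23.89 kΩ.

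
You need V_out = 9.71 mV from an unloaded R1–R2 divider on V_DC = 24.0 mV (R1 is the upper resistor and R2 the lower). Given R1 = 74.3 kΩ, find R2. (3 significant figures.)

R2 ≈ 50.5 kΩ

Required fraction k = V_out/V_DC = 0.4046.
Rearranging, R2 = R1·k/(1−k) = 74.3 × 0.6795 = 50.49 kΩ.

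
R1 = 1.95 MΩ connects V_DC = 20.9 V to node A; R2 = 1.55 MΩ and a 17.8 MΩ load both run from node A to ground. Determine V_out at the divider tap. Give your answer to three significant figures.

First combine the lower leg with the load: R2 ‖ R_L = 1.426 MΩ.
Then V_out = V_DC · R2'/(R1 + R2') = 20.9 × 1.426/3.376 = 8.827 V.
(Unloaded it would be 9.26 V; the load pulls it down.)

V_out ≈ 8.83 V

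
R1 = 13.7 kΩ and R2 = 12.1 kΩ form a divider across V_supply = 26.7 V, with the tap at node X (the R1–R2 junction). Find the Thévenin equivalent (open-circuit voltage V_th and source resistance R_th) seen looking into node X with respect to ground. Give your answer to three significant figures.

V_th ≈ 12.5 V, R_th ≈ 6.43 kΩ

With X open, the divider is unloaded: V_th = 26.7 × 12.1/25.80 = 12.52 V.
Looking into X with the source shorted: R_th = R1·R2/(R1+R2) = 13.70 × 12.1/25.80 = 6.425 kΩ.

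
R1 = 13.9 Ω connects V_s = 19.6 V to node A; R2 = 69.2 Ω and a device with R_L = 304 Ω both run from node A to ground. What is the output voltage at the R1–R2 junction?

First combine the lower leg with the load: R2 ‖ R_L = 56.37 Ω.
Now apply the divider: V_out = 19.6 × 0.8022 = 15.72 V.
(Unloaded it would be 16.3 V; the load pulls it down.)

V_out ≈ 15.7 V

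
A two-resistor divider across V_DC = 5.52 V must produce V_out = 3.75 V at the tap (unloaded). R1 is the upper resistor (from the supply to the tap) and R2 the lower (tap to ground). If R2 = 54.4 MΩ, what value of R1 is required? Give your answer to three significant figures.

Required fraction k = V_out/V_DC = 0.6793.
R1 = R2·(1/k − 1) = 54.4 × 0.4720 = 25.68 MΩ.

R1 ≈ 25.7 MΩ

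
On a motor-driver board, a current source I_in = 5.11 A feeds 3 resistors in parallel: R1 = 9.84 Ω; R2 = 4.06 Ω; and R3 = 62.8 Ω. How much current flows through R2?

I ≈ 3.46 A

ΣG = 1/9.84 + 1/4.06 + 1/62.8 = 0.3639.
Current divider: I(R2) = I_in · G_k/ΣG = 5.11 × (0.2463/0.3639) = 5.11 × 0.6769 = 3.459 A.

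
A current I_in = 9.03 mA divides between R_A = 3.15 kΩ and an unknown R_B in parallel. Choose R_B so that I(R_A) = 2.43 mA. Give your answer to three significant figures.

R_B ≈ 1.16 kΩ

In a two-way split, I_A/I_in = R_B/(R_A + R_B).
With f = 0.2691, R_B = R_A · f/(1−f) = 3.15 × 0.3682 = 1.160 kΩ.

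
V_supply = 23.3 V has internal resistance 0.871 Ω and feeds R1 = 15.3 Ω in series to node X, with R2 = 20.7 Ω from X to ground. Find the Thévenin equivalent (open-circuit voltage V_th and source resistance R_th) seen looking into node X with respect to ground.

V_th ≈ 13.1 V, R_th ≈ 9.08 Ω

R1' = 0.871 + 15.3 = 16.17 Ω (source resistance + R1).
With X open, the divider is unloaded: V_th = 23.3 × 20.7/36.87 = 13.08 V.
With V_supply suppressed (replaced by a short), R_th = R1' ‖ R2 = (16.17 × 20.7)/(16.17 + 20.7) = 9.079 Ω.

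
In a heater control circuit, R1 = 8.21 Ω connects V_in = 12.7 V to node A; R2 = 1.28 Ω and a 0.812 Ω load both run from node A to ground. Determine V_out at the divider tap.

V_out ≈ 0.725 V

First combine the lower leg with the load: R2 ‖ R_L = 0.4968 Ω.
Voltage divider with the loaded lower leg: V_out = 12.7 × 0.4968/(8.21 + 0.4968) = 12.7 × 0.05706 = 0.7247 V.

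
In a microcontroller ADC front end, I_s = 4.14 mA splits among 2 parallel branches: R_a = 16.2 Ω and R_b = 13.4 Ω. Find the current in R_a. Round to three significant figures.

I ≈ 1.87 mA

Two-branch current divider: I_k = I_s · R_other/(R_1 + R_2).
I(R_a) = 4.14 × 13.4/(16.2 + 13.4) = 4.14 × 0.4527 = 1.874 mA.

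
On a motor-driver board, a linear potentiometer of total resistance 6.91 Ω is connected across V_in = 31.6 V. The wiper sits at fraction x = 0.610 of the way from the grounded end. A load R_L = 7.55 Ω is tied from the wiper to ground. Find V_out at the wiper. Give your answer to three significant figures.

V_out ≈ 15.8 V

The pot divides into 2.695 Ω above the wiper and 4.215 Ω below.
R_L loads the lower segment: effective lower R = 2.705 Ω.
V_out = 31.6 × 2.705/(2.695 + 2.705) = 15.83 V.
(Unloaded: V_out = x·V_in = 19.3 V.)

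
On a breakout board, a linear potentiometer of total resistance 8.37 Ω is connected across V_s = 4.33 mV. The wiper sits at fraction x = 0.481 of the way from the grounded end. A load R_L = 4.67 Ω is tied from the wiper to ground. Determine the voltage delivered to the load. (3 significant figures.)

V_out ≈ 1.44 mV

Lower segment x·R_p = 4.026 Ω; upper segment (1−x)·R_p = 4.344 Ω.
Lower segment in parallel with the load: 4.026 ‖ 4.67 = 2.162 Ω.
V_out = 4.33 × 2.162/(4.344 + 2.162) = 1.439 mV.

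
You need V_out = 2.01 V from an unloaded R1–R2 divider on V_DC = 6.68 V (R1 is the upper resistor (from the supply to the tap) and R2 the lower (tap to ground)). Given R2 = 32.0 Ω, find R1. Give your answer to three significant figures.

R1 ≈ 74.3 Ω

The divider ratio is R2/(R1+R2) = 2.01/6.68 = 0.3009.
R1 = R2·(1/k − 1) = 32.0 × 2.323 = 74.35 Ω.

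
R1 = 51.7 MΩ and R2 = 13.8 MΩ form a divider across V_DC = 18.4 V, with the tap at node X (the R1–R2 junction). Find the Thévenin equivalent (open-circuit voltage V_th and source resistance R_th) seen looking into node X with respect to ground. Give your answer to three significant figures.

V_th ≈ 3.88 V, R_th ≈ 10.9 MΩ

With X open, the divider is unloaded: V_th = 18.4 × 13.8/65.50 = 3.877 V.
Looking into X with the source shorted: R_th = R1·R2/(R1+R2) = 51.70 × 13.8/65.50 = 10.89 MΩ.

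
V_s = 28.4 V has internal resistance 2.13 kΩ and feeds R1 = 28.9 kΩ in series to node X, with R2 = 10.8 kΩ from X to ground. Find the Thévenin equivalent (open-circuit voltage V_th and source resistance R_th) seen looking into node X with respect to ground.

V_th ≈ 7.33 V, R_th ≈ 8.01 kΩ

R1' = 2.13 + 28.9 = 31.03 kΩ (source resistance + R1).
With X open, the divider is unloaded: V_th = 28.4 × 10.8/41.83 = 7.333 V.
Looking into X with the source shorted: R_th = R1'·R2/(R1'+R2) = 31.03 × 10.8/41.83 = 8.012 kΩ.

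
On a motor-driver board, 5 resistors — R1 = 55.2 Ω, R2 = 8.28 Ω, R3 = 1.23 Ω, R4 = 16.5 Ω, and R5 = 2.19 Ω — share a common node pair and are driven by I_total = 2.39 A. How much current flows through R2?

I ≈ 0.196 A

ΣG = 1/55.2 + 1/8.28 + 1/1.23 + 1/16.5 + 1/2.19 = 1.469.
By the current-divider rule, I = I_total · G_k/ΣG = 2.39 × 0.08221 = 0.1965 A.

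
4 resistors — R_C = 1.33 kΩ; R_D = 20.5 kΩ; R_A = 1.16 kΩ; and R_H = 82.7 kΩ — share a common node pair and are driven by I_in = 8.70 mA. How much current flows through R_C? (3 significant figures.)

I ≈ 3.91 mA

Total conductance ΣG = 1/1.33 + 1/20.5 + 1/1.16 + 1/82.7 = 1.675 (units of 1/kΩ).
Current divider: I(R_C) = I_in · G_k/ΣG = 8.70 × (0.7519/1.675) = 8.70 × 0.4489 = 3.906 mA.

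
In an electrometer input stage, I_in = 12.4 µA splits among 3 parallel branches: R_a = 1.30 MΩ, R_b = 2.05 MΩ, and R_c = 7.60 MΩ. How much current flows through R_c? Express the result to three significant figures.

I ≈ 1.17 µA

Conductances: ΣG = 1/1.30 + 1/2.05 + 1/7.60 = 1.389 (1/MΩ).
Current divider: I(R_c) = I_in · G_k/ΣG = 12.4 × (0.1316/1.389) = 12.4 × 0.09476 = 1.175 µA.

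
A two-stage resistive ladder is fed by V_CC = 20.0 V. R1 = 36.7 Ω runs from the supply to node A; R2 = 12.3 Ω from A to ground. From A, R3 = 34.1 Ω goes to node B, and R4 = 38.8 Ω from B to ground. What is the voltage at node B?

Looking into the second stage from A: R3 + R4 = 72.90 Ω appears in parallel with R2.
Effective lower resistance at A: R2 ‖ 72.90 = 10.52 Ω.
So V_A = 20.0 × 0.2229 = 4.457 V.
Stage 2 is unloaded, so V_B = V_A · R4/(R3+R4) = 4.457 × 38.8/72.90 = 2.372 V.

V_B ≈ 2.37 V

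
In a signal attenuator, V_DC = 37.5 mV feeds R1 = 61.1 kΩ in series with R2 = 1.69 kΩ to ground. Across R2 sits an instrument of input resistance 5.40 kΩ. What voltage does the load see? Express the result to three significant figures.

V_out ≈ 0.774 mV

The load sits in parallel with R2, giving an effective lower resistance R2' = R2·R_L/(R2+R_L) = 1.287 kΩ.
Now apply the divider: V_out = 37.5 × 0.02063 = 0.7737 mV.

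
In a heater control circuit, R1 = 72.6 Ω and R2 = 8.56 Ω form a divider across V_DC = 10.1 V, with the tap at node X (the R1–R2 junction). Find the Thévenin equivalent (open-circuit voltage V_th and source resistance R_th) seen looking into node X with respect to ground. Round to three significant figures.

Open-circuit (no load on X): V_th = V_DC · R2/(R1 + R2) = 10.1 × 8.56/(72.60 + 8.56) = 1.065 V.
Looking into X with the source shorted: R_th = R1·R2/(R1+R2) = 72.60 × 8.56/81.16 = 7.657 Ω.

V_th ≈ 1.07 V, R_th ≈ 7.66 Ω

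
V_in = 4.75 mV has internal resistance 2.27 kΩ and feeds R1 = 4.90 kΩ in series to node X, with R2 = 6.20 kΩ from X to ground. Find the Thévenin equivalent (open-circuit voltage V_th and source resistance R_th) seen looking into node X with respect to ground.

R1' = 2.27 + 4.90 = 7.170 kΩ (source resistance + R1).
With X open, the divider is unloaded: V_th = 4.75 × 6.20/13.37 = 2.203 mV.
With V_in suppressed (replaced by a short), R_th = R1' ‖ R2 = (7.170 × 6.20)/(7.170 + 6.20) = 3.325 kΩ.

V_th ≈ 2.20 mV, R_th ≈ 3.32 kΩ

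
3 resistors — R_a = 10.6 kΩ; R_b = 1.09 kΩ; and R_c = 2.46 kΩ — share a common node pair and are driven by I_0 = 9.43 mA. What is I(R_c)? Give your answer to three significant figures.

I ≈ 2.70 mA

ΣG = 1/10.6 + 1/1.09 + 1/2.46 = 1.418.
Current divider: I(R_c) = I_0 · G_k/ΣG = 9.43 × (0.4065/1.418) = 9.43 × 0.2866 = 2.703 mA.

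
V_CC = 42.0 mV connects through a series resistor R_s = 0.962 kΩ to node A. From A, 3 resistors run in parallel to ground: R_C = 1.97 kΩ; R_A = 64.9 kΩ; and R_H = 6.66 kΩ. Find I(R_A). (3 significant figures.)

Combine the parallel branches: R_p = (1/1.97 + 1/64.9 + 1/6.66)⁻¹ = 1.486 kΩ.
Node voltage V_A = V_CC · R_p/(R_s + R_p) = 42.0 × 0.6069 = 25.49 mV.
I(R_A) = V_A / R_A = 25.49/64.9 = 0.3928 µA.

I ≈ 0.393 µA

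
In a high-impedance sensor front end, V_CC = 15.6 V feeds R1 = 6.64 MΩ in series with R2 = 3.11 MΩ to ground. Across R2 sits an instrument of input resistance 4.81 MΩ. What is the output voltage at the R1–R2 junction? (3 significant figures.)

V_out ≈ 3.45 V

R2 ‖ R_L = (3.11 × 4.81)/(3.11 + 4.81) = 1.889 MΩ.
Then V_out = V_CC · R2'/(R1 + R2') = 15.6 × 1.889/8.529 = 3.455 V.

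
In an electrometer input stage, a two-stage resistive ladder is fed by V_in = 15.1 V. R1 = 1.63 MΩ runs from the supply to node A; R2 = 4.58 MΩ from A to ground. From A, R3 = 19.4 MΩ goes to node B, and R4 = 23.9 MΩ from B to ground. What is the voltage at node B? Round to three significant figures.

V_B ≈ 5.98 V

Node A sees R2 in parallel with the series input of stage 2, R3 + R4 = 43.30 MΩ.
R2 ‖ (R3+R4) = 4.142 MΩ.
So V_A = 15.1 × 0.7176 = 10.84 V.
Stage 2 is unloaded, so V_B = V_A · R4/(R3+R4) = 10.84 × 23.9/43.30 = 5.981 V.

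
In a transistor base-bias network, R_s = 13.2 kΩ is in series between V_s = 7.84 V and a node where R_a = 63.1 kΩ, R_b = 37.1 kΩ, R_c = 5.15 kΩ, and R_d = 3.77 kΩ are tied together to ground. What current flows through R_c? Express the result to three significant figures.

Parallel bank: R_p = 1/(1/63.1 + 1/37.1 + 1/5.15 + 1/3.77) = 1.991 kΩ.
V_A by voltage divider: V_A = 7.84 × 1.991/(13.2 + 1.991) = 1.028 V.
Branch current I = V_A/R_c = 1.028/5.15 = 0.1995 mA.

I ≈ 0.200 mA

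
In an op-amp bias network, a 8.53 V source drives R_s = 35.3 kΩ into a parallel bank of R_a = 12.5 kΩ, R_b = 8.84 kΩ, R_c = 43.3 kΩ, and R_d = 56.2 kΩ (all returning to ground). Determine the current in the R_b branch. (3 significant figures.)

Parallel bank: R_p = 1/(1/12.5 + 1/8.84 + 1/43.3 + 1/56.2) = 4.273 kΩ.
V_A by voltage divider: V_A = 8.53 × 4.273/(35.3 + 4.273) = 0.9211 V.
I(R_b) = V_A / R_b = 0.9211/8.84 = 0.1042 mA.

I ≈ 0.104 mA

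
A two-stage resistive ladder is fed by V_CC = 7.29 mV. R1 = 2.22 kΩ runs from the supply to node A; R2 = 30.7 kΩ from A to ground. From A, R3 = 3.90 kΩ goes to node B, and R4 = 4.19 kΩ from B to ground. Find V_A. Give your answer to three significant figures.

V_A ≈ 5.41 mV

The second stage (R3 + R4 = 8.090 kΩ) loads node A in parallel with R2.
Effective lower resistance at A: R2 ‖ 8.090 = 6.403 kΩ.
First divider: V_A = V_CC · 6.403/(2.22 + 6.403) = 5.413 mV.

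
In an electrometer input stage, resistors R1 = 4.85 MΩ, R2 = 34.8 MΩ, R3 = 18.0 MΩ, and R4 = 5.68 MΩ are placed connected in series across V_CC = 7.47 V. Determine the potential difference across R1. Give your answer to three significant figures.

V ≈ 0.572 V

Total series resistance ΣR = 4.85 + 34.8 + 18.0 + 5.68 = 63.33 MΩ.
Voltage divider: V = V_CC · (4.850 / 63.33) = 7.47 × 0.07658 = 0.5721 V.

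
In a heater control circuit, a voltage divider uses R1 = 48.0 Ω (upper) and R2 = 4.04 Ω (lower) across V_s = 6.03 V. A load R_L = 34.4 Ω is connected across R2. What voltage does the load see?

V_out ≈ 0.422 V

R2 ‖ R_L = (4.04 × 34.4)/(4.04 + 34.4) = 3.615 Ω.
Voltage divider with the loaded lower leg: V_out = 6.03 × 3.615/(48.0 + 3.615) = 6.03 × 0.07004 = 0.4224 V.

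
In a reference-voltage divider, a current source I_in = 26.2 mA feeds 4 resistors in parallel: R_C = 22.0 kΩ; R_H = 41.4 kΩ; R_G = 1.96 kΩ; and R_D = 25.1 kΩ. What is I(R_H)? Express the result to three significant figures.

I ≈ 1.02 mA

Total conductance ΣG = 1/22.0 + 1/41.4 + 1/1.96 + 1/25.1 = 0.6197 (units of 1/kΩ).
By the current-divider rule, I = I_in · G_k/ΣG = 26.2 × 0.03898 = 1.021 mA.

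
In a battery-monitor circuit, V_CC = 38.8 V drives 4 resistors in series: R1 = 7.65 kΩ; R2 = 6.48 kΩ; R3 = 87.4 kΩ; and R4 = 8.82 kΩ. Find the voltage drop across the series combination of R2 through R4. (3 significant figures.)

Total series resistance ΣR = 7.65 + 6.48 + 87.4 + 8.82 = 110.4 kΩ.
R_{R2..R4} = 6.48 + 87.4 + 8.82 = 102.7 kΩ.
Voltage divider: V = V_CC · (102.7 / 110.4) = 38.8 × 0.9307 = 36.11 V.

V ≈ 36.1 V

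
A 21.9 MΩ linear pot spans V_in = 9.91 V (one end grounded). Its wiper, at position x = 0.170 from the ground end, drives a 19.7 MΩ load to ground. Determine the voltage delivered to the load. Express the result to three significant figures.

The pot divides into 18.18 MΩ above the wiper and 3.723 MΩ below.
Lower segment in parallel with the load: 3.723 ‖ 19.7 = 3.131 MΩ.
Then V_out = V_in · 3.131/(18.18 + 3.131) = 1.456 V.
(Unloaded: V_out = x·V_in = 1.68 V.)

V_out ≈ 1.46 V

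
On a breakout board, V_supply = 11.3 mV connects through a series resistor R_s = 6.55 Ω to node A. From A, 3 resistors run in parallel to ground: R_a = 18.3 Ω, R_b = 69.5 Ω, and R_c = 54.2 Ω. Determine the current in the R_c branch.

I ≈ 0.133 mA

Combine the parallel branches: R_p = (1/18.3 + 1/69.5 + 1/54.2)⁻¹ = 11.43 Ω.
V_A by voltage divider: V_A = 11.3 × 11.43/(6.55 + 11.43) = 7.184 mV.
Branch current I = V_A/R_c = 7.184/54.2 = 0.1325 mA.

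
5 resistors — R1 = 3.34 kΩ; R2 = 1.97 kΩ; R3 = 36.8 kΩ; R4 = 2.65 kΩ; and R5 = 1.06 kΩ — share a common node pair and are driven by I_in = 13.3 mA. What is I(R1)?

ΣG = 1/3.34 + 1/1.97 + 1/36.8 + 1/2.65 + 1/1.06 = 2.155.
By the current-divider rule, I = I_in · G_k/ΣG = 13.3 × 0.1389 = 1.848 mA.

I ≈ 1.85 mA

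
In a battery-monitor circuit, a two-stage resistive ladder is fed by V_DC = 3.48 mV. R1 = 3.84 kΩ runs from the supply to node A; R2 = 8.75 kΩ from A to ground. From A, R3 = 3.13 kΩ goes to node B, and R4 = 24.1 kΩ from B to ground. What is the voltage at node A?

Looking into the second stage from A: R3 + R4 = 27.23 kΩ appears in parallel with R2.
R2 ‖ (R3+R4) = 6.622 kΩ.
First divider: V_A = V_DC · 6.622/(3.84 + 6.622) = 2.203 mV.

V_A ≈ 2.20 mV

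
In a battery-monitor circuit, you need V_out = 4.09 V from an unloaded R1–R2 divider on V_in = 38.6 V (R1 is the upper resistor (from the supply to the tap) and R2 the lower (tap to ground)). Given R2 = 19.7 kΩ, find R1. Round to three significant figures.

Required fraction k = V_out/V_in = 0.1060.
R1 = R2·(1/k − 1) = 19.7 × 8.438 = 166.2 kΩ.

R1 ≈ 166 kΩ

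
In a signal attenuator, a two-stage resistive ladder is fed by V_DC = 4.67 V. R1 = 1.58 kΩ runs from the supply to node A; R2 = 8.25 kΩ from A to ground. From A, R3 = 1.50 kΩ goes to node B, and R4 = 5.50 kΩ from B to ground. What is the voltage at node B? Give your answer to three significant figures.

Looking into the second stage from A: R3 + R4 = 7.000 kΩ appears in parallel with R2.
R2 ‖ (R3+R4) = 3.787 kΩ.
First divider: V_A = V_DC · 3.787/(1.58 + 3.787) = 3.295 V.
Stage 2 is unloaded, so V_B = V_A · R4/(R3+R4) = 3.295 × 5.50/7.000 = 2.589 V.

V_B ≈ 2.59 V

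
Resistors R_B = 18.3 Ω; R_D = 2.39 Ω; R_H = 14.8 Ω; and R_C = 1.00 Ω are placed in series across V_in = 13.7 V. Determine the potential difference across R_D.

Series total: ΣR = 18.3 + 2.39 + 14.8 + 1.00 = 36.49 Ω.
Voltage divider: V = V_in · (2.390 / 36.49) = 13.7 × 0.06550 = 0.8973 V.

V ≈ 0.897 V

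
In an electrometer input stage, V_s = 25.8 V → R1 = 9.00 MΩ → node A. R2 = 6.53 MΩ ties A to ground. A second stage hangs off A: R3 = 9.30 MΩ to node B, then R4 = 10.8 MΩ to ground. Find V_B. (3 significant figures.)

Looking into the second stage from A: R3 + R4 = 20.10 MΩ appears in parallel with R2.
R2 ‖ (R3+R4) = 4.929 MΩ.
V_A = 25.8 × 4.929/(9.00 + 4.929) = 9.129 V.
Stage 2 is unloaded, so V_B = V_A · R4/(R3+R4) = 9.129 × 10.8/20.10 = 4.905 V.

V_B ≈ 4.91 V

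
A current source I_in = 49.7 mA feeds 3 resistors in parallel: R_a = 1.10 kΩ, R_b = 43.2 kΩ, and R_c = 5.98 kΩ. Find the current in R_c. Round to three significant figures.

I ≈ 7.56 mA

ΣG = 1/1.10 + 1/43.2 + 1/5.98 = 1.099.
R_c takes the fraction G_k/ΣG = 0.1672/1.099 = 0.1521, so I = 49.7 × 0.1521 = 7.559 mA.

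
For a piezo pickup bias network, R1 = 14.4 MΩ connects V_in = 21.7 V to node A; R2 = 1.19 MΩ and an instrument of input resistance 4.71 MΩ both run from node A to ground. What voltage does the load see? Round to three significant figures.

R2 ‖ R_L = (1.19 × 4.71)/(1.19 + 4.71) = 0.9500 MΩ.
Then V_out = V_in · R2'/(R1 + R2') = 21.7 × 0.9500/15.35 = 1.343 V.

V_out ≈ 1.34 V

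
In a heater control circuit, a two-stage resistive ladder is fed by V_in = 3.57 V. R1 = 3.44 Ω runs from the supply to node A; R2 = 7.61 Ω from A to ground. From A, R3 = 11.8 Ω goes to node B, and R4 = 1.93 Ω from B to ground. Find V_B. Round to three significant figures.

The second stage (R3 + R4 = 13.73 Ω) loads node A in parallel with R2.
R2 ‖ (R3+R4) = 4.896 Ω.
So V_A = 3.57 × 0.5873 = 2.097 V.
V_B = V_A × 0.1406 = 0.2947 V.

V_B ≈ 0.295 V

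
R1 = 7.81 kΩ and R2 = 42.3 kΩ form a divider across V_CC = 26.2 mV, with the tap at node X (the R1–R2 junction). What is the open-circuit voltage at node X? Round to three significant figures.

V_th ≈ 22.1 mV

Open-circuit (no load on X): V_th = V_CC · R2/(R1 + R2) = 26.2 × 42.3/(7.810 + 42.3) = 22.12 mV.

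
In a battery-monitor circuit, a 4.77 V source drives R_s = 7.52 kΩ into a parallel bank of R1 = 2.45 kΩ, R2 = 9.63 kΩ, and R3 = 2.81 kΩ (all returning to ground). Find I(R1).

Equivalent of the parallel group: R_p = 1.152 kΩ.
Node voltage V_A = V_CC · R_p/(R_s + R_p) = 4.77 × 0.1329 = 0.6338 V.
Branch current I = V_A/R1 = 0.6338/2.45 = 0.2587 mA.

I ≈ 0.259 mA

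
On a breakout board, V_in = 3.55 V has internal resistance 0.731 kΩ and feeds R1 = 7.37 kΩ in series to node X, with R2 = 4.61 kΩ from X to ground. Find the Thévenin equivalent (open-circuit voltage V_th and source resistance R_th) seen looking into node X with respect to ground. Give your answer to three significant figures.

V_th ≈ 1.29 V, R_th ≈ 2.94 kΩ

R1' = 0.731 + 7.37 = 8.101 kΩ (source resistance + R1).
With X open, the divider is unloaded: V_th = 3.55 × 4.61/12.71 = 1.288 V.
Looking into X with the source shorted: R_th = R1'·R2/(R1'+R2) = 8.101 × 4.61/12.71 = 2.938 kΩ.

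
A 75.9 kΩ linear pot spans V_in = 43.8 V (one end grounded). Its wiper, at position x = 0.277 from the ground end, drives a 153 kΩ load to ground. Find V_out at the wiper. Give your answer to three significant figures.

The pot divides into 54.88 kΩ above the wiper and 21.02 kΩ below.
Lower segment in parallel with the load: 21.02 ‖ 153 = 18.48 kΩ.
Then V_out = V_in · 18.48/(54.88 + 18.48) = 11.04 V.
(Unloaded: V_out = x·V_in = 12.1 V.)

V_out ≈ 11.0 V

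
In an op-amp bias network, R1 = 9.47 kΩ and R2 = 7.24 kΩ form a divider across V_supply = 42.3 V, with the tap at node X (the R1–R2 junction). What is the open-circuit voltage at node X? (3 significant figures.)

V_th ≈ 18.3 V

Open-circuit (no load on X): V_th = V_supply · R2/(R1 + R2) = 42.3 × 7.24/(9.470 + 7.24) = 18.33 V.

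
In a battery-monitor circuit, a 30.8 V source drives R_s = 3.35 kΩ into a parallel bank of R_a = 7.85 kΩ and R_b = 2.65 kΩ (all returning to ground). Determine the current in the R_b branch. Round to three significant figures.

I ≈ 4.32 mA

Combine the parallel branches: R_p = (1/7.85 + 1/2.65)⁻¹ = 1.981 kΩ.
V_A = 30.8 × 1.981/5.331 = 11.45 V.
Branch current I = V_A/R_b = 11.45/2.65 = 4.319 mA.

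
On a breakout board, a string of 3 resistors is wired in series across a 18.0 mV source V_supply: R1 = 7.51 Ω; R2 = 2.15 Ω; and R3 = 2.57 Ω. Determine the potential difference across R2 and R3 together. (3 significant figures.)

V ≈ 6.95 mV

Total series resistance ΣR = 7.51 + 2.15 + 2.57 = 12.23 Ω.
R_{R2..R3} = 2.15 + 2.57 = 4.720 Ω.
Voltage divider: V = V_supply · (4.720 / 12.23) = 18.0 × 0.3859 = 6.947 mV.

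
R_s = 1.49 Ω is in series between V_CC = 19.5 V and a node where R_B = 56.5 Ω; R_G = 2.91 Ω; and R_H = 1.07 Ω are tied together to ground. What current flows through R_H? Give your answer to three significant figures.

I ≈ 6.22 A

Combine the parallel branches: R_p = (1/56.5 + 1/2.91 + 1/1.07)⁻¹ = 0.7717 Ω.
V_A = 19.5 × 0.7717/2.262 = 6.653 V.
Branch current I = V_A/R_H = 6.653/1.07 = 6.218 A.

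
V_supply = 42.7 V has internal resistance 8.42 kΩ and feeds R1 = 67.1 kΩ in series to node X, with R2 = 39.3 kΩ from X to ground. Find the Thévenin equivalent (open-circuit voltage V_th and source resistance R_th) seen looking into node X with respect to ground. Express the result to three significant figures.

R1' = 8.42 + 67.1 = 75.52 kΩ (source resistance + R1).
V_th is the unloaded tap voltage: V_supply · R2/(R1'+R2) = 42.7 × 0.3423 = 14.62 V.
Looking into X with the source shorted: R_th = R1'·R2/(R1'+R2) = 75.52 × 39.3/114.8 = 25.85 kΩ.

V_th ≈ 14.6 V, R_th ≈ 25.8 kΩ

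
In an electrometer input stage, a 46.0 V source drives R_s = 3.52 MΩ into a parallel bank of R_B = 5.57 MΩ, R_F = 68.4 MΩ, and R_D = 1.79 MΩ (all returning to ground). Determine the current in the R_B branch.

Combine the parallel branches: R_p = (1/5.57 + 1/68.4 + 1/1.79)⁻¹ = 1.328 MΩ.
V_A by voltage divider: V_A = 46.0 × 1.328/(3.52 + 1.328) = 12.60 V.
Branch current I = V_A/R_B = 12.60/5.57 = 2.263 µA.

I ≈ 2.26 µA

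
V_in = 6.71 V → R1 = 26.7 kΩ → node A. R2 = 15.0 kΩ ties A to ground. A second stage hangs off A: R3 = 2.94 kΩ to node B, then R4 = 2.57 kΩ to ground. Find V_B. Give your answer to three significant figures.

V_B ≈ 0.410 V

Looking into the second stage from A: R3 + R4 = 5.510 kΩ appears in parallel with R2.
R2 ‖ (R3+R4) = 4.030 kΩ.
V_A = 6.71 × 4.030/(26.7 + 4.030) = 0.8799 V.
Then the unloaded second divider: V_B = V_A × R4/(R3+R4) = 0.8799 × 0.4664 = 0.4104 V.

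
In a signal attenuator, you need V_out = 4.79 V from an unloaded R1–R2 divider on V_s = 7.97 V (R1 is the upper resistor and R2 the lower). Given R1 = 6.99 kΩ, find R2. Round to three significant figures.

V_out/V_s = R2/(R1+R2) = 0.6010.
R2 = R1 · 0.6010/(1 − 0.6010) = 10.53 kΩ.

R2 ≈ 10.5 kΩ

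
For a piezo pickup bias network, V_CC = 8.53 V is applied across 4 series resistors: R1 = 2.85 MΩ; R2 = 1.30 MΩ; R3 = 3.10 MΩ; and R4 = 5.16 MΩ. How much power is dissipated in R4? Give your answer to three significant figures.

The common current is I = 8.53/12.41 = 0.6873 µA.
V(R4) = I·R = 3.547 V; P = V·I = 3.547 × 0.6873 = 2.438 µW.

P ≈ 2.44 µW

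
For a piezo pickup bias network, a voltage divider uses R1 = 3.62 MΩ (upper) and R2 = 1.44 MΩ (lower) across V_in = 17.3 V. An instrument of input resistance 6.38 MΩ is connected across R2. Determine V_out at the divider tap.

The load sits in parallel with R2, giving an effective lower resistance R2' = R2·R_L/(R2+R_L) = 1.175 MΩ.
Voltage divider with the loaded lower leg: V_out = 17.3 × 1.175/(3.62 + 1.175) = 17.3 × 0.2450 = 4.239 V.
(Unloaded it would be 4.92 V; the load pulls it down.)

V_out ≈ 4.24 V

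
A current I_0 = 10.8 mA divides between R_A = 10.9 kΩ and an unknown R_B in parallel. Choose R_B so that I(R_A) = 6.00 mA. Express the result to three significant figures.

R_B ≈ 13.6 kΩ

In a two-way split, I_A/I_0 = R_B/(R_A + R_B).
With f = 0.5556, R_B = R_A · f/(1−f) = 10.9 × 1.250 = 13.62 kΩ.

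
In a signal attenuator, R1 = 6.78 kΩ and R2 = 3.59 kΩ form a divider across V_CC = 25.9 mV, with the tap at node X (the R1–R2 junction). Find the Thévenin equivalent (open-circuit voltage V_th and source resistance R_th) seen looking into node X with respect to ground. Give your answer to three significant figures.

Open-circuit (no load on X): V_th = V_CC · R2/(R1 + R2) = 25.9 × 3.59/(6.780 + 3.59) = 8.966 mV.
Looking into X with the source shorted: R_th = R1·R2/(R1+R2) = 6.780 × 3.59/10.37 = 2.347 kΩ.

V_th ≈ 8.97 mV, R_th ≈ 2.35 kΩ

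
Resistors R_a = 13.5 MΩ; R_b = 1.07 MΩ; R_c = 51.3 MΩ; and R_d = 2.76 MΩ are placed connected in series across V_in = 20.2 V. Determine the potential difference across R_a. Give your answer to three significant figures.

Series total: ΣR = 13.5 + 1.07 + 51.3 + 2.76 = 68.63 MΩ.
Voltage divider: V = V_in · (13.50 / 68.63) = 20.2 × 0.1967 = 3.973 V.

V ≈ 3.97 V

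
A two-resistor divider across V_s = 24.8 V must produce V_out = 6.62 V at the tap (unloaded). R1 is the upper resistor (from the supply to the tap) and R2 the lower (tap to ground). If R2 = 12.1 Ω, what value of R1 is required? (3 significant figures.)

Required fraction k = V_out/V_s = 0.2669.
R1 = R2·(1/k − 1) = 12.1 × 2.746 = 33.23 Ω.

R1 ≈ 33.2 Ω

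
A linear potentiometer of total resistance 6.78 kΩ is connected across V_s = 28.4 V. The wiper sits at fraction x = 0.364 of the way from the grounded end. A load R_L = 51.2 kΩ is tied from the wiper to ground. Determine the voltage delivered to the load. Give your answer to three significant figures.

V_out ≈ 10.0 V

The pot divides into 4.312 kΩ above the wiper and 2.468 kΩ below.
R_L loads the lower segment: effective lower R = 2.354 kΩ.
V_out = 28.4 × 2.354/(4.312 + 2.354) = 10.03 V.
(Unloaded: V_out = x·V_s = 10.3 V.)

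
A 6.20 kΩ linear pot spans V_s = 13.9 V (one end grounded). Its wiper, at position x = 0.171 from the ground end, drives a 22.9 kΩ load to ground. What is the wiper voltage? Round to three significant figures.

The pot divides into 5.140 kΩ above the wiper and 1.060 kΩ below.
R_L loads the lower segment: effective lower R = 1.013 kΩ.
V_out = 13.9 × 1.013/(5.140 + 1.013) = 2.289 V.

V_out ≈ 2.29 V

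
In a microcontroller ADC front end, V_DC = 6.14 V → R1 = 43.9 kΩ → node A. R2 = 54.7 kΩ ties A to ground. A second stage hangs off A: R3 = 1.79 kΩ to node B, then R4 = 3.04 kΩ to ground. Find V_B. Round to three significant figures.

V_B ≈ 0.355 V

Node A sees R2 in parallel with the series input of stage 2, R3 + R4 = 4.830 kΩ.
Effective lower resistance at A: R2 ‖ 4.830 = 4.438 kΩ.
So V_A = 6.14 × 0.09181 = 0.5637 V.
V_B = V_A × 0.6294 = 0.3548 V.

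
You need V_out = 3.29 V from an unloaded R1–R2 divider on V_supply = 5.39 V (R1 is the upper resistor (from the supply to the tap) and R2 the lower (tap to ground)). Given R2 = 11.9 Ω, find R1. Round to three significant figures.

R1 ≈ 7.60 Ω

Required fraction k = V_out/V_supply = 0.6104.
So R1 = R2 · (V_supply/V_out − 1) = 11.9 × (5.39/3.29 − 1) = 11.9 × 0.6383 = 7.596 Ω.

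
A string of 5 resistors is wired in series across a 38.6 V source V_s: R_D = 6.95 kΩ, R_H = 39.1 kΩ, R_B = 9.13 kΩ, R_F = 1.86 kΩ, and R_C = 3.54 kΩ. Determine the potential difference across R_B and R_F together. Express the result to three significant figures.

V ≈ 7.00 V

Series total: ΣR = 6.95 + 39.1 + 9.13 + 1.86 + 3.54 = 60.58 kΩ.
R_{R_B..R_F} = 9.13 + 1.86 = 10.99 kΩ.
By the voltage-divider rule, V = 38.6 × 10.99/60.58 = 7.003 V.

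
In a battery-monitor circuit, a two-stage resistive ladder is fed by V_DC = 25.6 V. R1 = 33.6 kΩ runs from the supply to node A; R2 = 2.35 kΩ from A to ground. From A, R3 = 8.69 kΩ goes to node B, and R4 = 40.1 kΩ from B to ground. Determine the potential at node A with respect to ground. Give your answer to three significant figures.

V_A ≈ 1.60 V

Node A sees R2 in parallel with the series input of stage 2, R3 + R4 = 48.79 kΩ.
R2 ‖ (R3+R4) = 2.242 kΩ.
V_A = 25.6 × 2.242/(33.6 + 2.242) = 1.601 V.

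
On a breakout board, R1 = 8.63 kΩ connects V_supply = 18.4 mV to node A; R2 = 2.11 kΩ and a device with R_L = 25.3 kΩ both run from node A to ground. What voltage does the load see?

First combine the lower leg with the load: R2 ‖ R_L = 1.948 kΩ.
Voltage divider with the loaded lower leg: V_out = 18.4 × 1.948/(8.63 + 1.948) = 18.4 × 0.1841 = 3.388 mV.
(Unloaded it would be 3.61 mV; the load pulls it down.)

V_out ≈ 3.39 mV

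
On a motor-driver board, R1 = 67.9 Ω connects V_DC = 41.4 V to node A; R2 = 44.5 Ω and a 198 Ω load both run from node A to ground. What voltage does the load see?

V_out ≈ 14.4 V

The load sits in parallel with R2, giving an effective lower resistance R2' = R2·R_L/(R2+R_L) = 36.33 Ω.
Now apply the divider: V_out = 41.4 × 0.3486 = 14.43 V.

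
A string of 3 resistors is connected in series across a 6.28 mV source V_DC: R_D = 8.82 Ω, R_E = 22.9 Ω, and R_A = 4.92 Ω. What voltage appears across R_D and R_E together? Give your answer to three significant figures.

V ≈ 5.44 mV

ΣR = 8.82 + 22.9 + 4.92 = 36.64 Ω.
R_{R_D..R_E} = 8.82 + 22.9 = 31.72 Ω.
Voltage divider: V = V_DC · (31.72 / 36.64) = 6.28 × 0.8657 = 5.437 mV.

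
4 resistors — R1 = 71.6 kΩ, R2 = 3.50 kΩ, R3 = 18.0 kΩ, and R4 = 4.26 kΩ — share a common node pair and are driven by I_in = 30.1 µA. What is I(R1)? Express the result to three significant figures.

I ≈ 0.713 µA

Total conductance ΣG = 1/71.6 + 1/3.50 + 1/18.0 + 1/4.26 = 0.5900 (units of 1/kΩ).
By the current-divider rule, I = I_in · G_k/ΣG = 30.1 × 0.02367 = 0.7126 µA.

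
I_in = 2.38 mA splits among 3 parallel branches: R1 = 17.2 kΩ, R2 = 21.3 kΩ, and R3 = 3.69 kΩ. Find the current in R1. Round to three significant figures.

I ≈ 0.368 mA

ΣG = 1/17.2 + 1/21.3 + 1/3.69 = 0.3761.
By the current-divider rule, I = I_in · G_k/ΣG = 2.38 × 0.1546 = 0.3679 mA.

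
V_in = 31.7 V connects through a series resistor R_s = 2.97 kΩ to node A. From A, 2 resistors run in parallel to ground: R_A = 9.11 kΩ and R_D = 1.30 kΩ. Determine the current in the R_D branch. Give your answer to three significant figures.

Equivalent of the parallel group: R_p = 1.138 kΩ.
V_A = 31.7 × 1.138/4.108 = 8.780 V.
Branch current I = V_A/R_D = 8.780/1.30 = 6.754 mA.

I ≈ 6.75 mA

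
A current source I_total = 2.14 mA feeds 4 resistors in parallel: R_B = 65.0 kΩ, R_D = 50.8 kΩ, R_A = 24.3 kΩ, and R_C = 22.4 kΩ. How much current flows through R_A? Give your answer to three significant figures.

Total conductance ΣG = 1/65.0 + 1/50.8 + 1/24.3 + 1/22.4 = 0.1209 (units of 1/kΩ).
R_A takes the fraction G_k/ΣG = 0.04115/0.1209 = 0.3405, so I = 2.14 × 0.3405 = 0.7286 mA.

I ≈ 0.729 mA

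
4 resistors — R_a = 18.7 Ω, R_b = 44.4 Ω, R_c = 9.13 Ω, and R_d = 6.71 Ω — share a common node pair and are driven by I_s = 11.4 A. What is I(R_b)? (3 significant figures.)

I ≈ 0.767 A

ΣG = 1/18.7 + 1/44.4 + 1/9.13 + 1/6.71 = 0.3346.
Current divider: I(R_b) = I_s · G_k/ΣG = 11.4 × (0.02252/0.3346) = 11.4 × 0.06732 = 0.7674 A.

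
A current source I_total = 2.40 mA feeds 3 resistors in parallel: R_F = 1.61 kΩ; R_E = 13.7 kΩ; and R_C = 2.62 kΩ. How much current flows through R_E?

ΣG = 1/1.61 + 1/13.7 + 1/2.62 = 1.076.
R_E takes the fraction G_k/ΣG = 0.07299/1.076 = 0.06785, so I = 2.40 × 0.06785 = 0.1628 mA.

I ≈ 0.163 mA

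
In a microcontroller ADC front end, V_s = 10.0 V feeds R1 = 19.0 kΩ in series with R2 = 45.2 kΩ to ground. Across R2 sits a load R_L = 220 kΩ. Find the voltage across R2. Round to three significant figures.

First combine the lower leg with the load: R2 ‖ R_L = 37.50 kΩ.
Then V_out = V_s · R2'/(R1 + R2') = 10.0 × 37.50/56.50 = 6.637 V.

V_out ≈ 6.64 V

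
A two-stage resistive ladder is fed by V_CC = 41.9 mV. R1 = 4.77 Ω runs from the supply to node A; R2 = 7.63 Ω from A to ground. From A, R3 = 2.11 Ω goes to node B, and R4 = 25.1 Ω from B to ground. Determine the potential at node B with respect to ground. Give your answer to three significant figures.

The second stage (R3 + R4 = 27.21 Ω) loads node A in parallel with R2.
R2 ‖ (R3+R4) = 5.959 Ω.
V_A = 41.9 × 5.959/(4.77 + 5.959) = 23.27 mV.
Then the unloaded second divider: V_B = V_A × R4/(R3+R4) = 23.27 × 0.9225 = 21.47 mV.

V_B ≈ 21.5 mV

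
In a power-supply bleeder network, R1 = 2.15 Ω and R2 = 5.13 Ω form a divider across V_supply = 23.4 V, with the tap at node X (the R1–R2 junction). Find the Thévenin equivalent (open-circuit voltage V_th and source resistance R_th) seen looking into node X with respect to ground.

V_th ≈ 16.5 V, R_th ≈ 1.52 Ω

With X open, the divider is unloaded: V_th = 23.4 × 5.13/7.280 = 16.49 V.
Looking into X with the source shorted: R_th = R1·R2/(R1+R2) = 2.150 × 5.13/7.280 = 1.515 Ω.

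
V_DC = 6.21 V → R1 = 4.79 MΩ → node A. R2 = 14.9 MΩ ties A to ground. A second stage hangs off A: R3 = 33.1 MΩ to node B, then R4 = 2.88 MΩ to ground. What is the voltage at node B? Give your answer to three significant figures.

Looking into the second stage from A: R3 + R4 = 35.98 MΩ appears in parallel with R2.
R2 ‖ (R3+R4) = 10.54 MΩ.
V_A = 6.21 × 10.54/(4.79 + 10.54) = 4.269 V.
Stage 2 is unloaded, so V_B = V_A · R4/(R3+R4) = 4.269 × 2.88/35.98 = 0.3417 V.

V_B ≈ 0.342 V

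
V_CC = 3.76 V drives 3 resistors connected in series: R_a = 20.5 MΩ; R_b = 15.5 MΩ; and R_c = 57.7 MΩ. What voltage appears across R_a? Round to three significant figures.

V ≈ 0.823 V

ΣR = 20.5 + 15.5 + 57.7 = 93.70 MΩ.
By the voltage-divider rule, V = 3.76 × 20.50/93.70 = 0.8226 V.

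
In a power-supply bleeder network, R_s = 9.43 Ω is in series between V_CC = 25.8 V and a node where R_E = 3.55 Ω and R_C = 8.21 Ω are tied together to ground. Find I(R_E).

Equivalent of the parallel group: R_p = 2.478 Ω.
V_A = 25.8 × 2.478/11.91 = 5.369 V.
Branch current I = V_A/R_E = 5.369/3.55 = 1.513 A.

I ≈ 1.51 A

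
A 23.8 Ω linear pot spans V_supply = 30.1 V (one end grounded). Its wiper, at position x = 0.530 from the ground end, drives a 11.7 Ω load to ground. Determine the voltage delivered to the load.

V_out ≈ 10.6 V

The pot divides into 11.19 Ω above the wiper and 12.61 Ω below.
Lower segment in parallel with the load: 12.61 ‖ 11.7 = 6.070 Ω.
Loaded-divider output: V_out = 30.1 × 0.3518 = 10.59 V.
(Unloaded: V_out = x·V_supply = 16.0 V.)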